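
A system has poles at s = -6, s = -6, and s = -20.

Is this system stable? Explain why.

All poles are in the left half-plane. System is stable.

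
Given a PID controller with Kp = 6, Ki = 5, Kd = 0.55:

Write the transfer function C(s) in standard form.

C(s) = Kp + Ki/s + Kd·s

Substituting values: C(s) = 6 + 5/s + 0.55s = (0.55s² + 6s + 5)/s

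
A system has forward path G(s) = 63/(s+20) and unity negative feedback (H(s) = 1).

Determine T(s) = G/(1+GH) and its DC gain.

T(s) = G/(1+GH) = [63/(s+20)] / [1 + 63/(s+20)] = 63/(s+20+63) = 63/(s+83). DC gain = 63/83 = 0.7590.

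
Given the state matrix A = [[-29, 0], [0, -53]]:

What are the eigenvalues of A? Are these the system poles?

For diagonal matrix, eigenvalues are diagonal entries: λ₁ = -29, λ₂ = -53. Eigenvalues of A = system poles.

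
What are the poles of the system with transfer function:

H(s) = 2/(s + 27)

Pole is where denominator = 0: s + 27 = 0, so s = -27.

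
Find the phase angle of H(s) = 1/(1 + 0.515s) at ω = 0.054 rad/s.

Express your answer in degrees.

Phase = -arctan(ωτ) = -arctan(0.054 × 0.515) = -1.6°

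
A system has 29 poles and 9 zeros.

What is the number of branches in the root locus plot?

Root locus has n branches where n = number of poles = 29.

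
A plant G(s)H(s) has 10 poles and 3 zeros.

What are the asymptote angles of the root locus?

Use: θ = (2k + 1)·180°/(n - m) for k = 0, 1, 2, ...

n - m = 10 - 3 = 7. Angles: θk = (2k + 1)·180°/7 = 25.71°, 77.14°, 128.57°, 180°, 231.43°, 282.86°, 334.29°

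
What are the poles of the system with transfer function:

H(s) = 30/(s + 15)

Pole is where denominator = 0: s + 15 = 0, so s = -15.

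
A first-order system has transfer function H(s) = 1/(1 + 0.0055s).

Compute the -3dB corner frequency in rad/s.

Corner frequency = 1/τ = 1/0.0055 = 181.818 rad/s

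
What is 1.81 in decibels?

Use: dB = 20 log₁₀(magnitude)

dB = 20 log₁₀(1.81) = 5.2 dB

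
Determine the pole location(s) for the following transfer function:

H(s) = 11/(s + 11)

Pole is where denominator = 0: s + 11 = 0, so s = -11.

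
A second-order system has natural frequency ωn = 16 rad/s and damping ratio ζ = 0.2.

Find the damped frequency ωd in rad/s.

ωd = ωn√(1 - ζ²) = 16√(1 - 0.2²) = 15.68 rad/s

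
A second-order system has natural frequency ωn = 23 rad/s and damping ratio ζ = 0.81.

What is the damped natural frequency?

ωd = ωn√(1 - ζ²) = 23√(1 - 0.81²) = 13.49 rad/s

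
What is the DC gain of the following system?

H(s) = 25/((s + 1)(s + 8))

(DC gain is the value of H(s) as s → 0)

DC gain = H(0) = 25/(1 × 8) = 25/8 = 3.125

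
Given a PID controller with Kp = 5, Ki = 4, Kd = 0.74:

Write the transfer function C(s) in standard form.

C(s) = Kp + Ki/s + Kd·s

Substituting values: C(s) = 5 + 4/s + 0.74s = (0.74s² + 5s + 4)/s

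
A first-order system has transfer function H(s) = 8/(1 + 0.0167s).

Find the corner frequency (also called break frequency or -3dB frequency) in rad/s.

Corner frequency = 1/τ = 1/0.0167 = 59.88 rad/s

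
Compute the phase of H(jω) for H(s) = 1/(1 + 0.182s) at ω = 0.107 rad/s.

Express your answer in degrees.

Phase = -arctan(ωτ) = -arctan(0.107 × 0.182) = -1.1°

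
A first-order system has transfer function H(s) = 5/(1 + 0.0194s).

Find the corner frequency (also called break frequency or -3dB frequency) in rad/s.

Corner frequency = 1/τ = 1/0.0194 = 51.546 rad/s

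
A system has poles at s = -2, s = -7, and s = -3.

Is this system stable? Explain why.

All poles are in the left half-plane. System is stable.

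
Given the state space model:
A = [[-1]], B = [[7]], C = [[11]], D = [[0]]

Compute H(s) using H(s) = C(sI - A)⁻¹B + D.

(sI - A)⁻¹ = 1/(s + 1). H(s) = 11 × 7/(s + 1) + 0 = 77/(s + 1).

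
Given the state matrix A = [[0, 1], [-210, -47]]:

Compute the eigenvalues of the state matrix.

det(A - λI) = λ² - (-47)λ + 210 = (λ - (-5))(λ - (-42)). Eigenvalues: -5, -42.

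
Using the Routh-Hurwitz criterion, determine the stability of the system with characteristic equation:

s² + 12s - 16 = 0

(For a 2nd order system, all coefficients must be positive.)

Coefficients: 1, 12, -16. c=-16 not positive, so system is unstable.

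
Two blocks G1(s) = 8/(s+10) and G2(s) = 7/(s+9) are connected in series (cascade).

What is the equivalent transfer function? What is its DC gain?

Series: multiply transfer functions. G_eq = 8/(s+10) × 7/(s+9) = 56/((s+10)(s+9)). DC gain = 56/(10×9) = 0.6222.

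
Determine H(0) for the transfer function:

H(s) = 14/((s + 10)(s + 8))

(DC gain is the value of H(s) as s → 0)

DC gain = H(0) = 14/(10 × 8) = 14/80 = 0.175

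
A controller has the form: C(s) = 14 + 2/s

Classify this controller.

This is a Proportional-Integral (PI) controller.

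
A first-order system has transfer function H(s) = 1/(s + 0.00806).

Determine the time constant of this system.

For H(s) = 1/(s + 1/τ), the pole is at -1/τ = -0.00806, so τ = 1/0.00806 = 124.1 s.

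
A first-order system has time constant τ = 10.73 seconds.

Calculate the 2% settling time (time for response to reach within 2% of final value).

For first-order system, 2% settling time ≈ 4τ = 4 × 10.73 = 42.92 s.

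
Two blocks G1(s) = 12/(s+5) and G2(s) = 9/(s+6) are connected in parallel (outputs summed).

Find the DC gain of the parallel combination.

Parallel: G_eq = G1 + G2. DC gain = G1(0) + G2(0) = 12/5 + 9/6 = 2.4 + 1.5 = 3.9.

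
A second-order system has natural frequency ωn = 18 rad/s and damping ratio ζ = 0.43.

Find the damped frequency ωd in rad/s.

ωd = ωn√(1 - ζ²) = 18√(1 - 0.43²) = 16.25 rad/s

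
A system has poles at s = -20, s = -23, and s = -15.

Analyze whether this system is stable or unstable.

All poles are in the left half-plane. System is stable.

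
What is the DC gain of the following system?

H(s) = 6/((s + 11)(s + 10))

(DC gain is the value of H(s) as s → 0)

DC gain = H(0) = 6/(11 × 10) = 6/110 = 0.0545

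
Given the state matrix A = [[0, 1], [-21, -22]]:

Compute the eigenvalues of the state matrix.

det(A - λI) = λ² - (-22)λ + 21 = (λ - (-1))(λ - (-21)). Eigenvalues: -1, -21.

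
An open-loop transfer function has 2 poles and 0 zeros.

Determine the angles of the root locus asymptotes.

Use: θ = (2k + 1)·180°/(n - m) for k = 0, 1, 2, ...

n - m = 2 - 0 = 2. Angles: θk = (2k + 1)·180°/2 = 90°, 270°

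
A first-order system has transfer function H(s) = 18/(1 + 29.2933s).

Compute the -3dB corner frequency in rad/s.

Corner frequency = 1/τ = 1/29.2933 = 0.034 rad/s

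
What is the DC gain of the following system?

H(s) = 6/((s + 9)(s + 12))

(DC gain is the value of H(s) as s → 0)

DC gain = H(0) = 6/(9 × 12) = 6/108 = 0.0556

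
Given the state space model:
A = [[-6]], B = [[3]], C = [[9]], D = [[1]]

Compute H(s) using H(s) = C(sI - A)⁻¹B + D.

(sI - A)⁻¹ = 1/(s + 6). H(s) = 9×3/(s + 6) + 1 = (s + 33)/(s + 6).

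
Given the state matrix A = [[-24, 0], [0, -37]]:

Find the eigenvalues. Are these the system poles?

For diagonal matrix, eigenvalues are diagonal entries: λ₁ = -24, λ₂ = -37. Eigenvalues of A = system poles.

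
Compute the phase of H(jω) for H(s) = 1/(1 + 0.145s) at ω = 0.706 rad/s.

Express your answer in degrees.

Phase = -arctan(ωτ) = -arctan(0.706 × 0.145) = -5.8°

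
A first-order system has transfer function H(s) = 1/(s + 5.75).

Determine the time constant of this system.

For H(s) = 1/(s + 1/τ), the pole is at -1/τ = -5.75, so τ = 1/5.75 = 0.1739 s.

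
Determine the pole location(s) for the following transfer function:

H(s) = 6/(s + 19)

Pole is where denominator = 0: s + 19 = 0, so s = -19.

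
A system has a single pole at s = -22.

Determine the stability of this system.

Pole at s = -22 is in the left half-plane. Stable.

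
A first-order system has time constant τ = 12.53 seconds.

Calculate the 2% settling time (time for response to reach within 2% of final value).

For first-order system, 2% settling time ≈ 4τ = 4 × 12.53 = 50.12 s.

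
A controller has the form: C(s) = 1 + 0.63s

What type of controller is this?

This is a Proportional-Derivative (PD) controller.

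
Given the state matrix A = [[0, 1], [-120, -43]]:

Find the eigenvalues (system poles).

det(A - λI) = λ² - (-43)λ + 120 = (λ - (-3))(λ - (-40)). Eigenvalues: -3, -40.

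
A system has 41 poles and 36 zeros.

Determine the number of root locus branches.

Root locus has n branches where n = number of poles = 41.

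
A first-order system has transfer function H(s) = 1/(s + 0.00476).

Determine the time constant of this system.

For H(s) = 1/(s + 1/τ), the pole is at -1/τ = -0.00476, so τ = 1/0.00476 = 210.1 s.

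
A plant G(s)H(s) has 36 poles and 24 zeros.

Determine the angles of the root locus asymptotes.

n - m = 36 - 24 = 12. Angles: θk = (2k + 1)·180°/12 = 15°, 45°, 75°, 105°, 135°, 165°, 195°, 225°, 255°, 285°, 315°, 345°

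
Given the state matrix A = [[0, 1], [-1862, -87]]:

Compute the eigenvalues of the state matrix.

det(A - λI) = λ² - (-87)λ + 1862 = (λ - (-49))(λ - (-38)). Eigenvalues: -49, -38.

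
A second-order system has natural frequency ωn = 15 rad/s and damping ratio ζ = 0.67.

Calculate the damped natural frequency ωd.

ωd = ωn√(1 - ζ²) = 15√(1 - 0.67²) = 11.14 rad/s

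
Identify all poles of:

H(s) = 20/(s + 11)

Pole is where denominator = 0: s + 11 = 0, so s = -11.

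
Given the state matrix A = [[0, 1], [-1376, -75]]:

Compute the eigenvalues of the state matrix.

det(A - λI) = λ² - (-75)λ + 1376 = (λ - (-43))(λ - (-32)). Eigenvalues: -43, -32.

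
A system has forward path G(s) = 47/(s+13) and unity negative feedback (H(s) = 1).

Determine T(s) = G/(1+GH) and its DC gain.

T(s) = G/(1+GH) = [47/(s+13)] / [1 + 47/(s+13)] = 47/(s+13+47) = 47/(s+60). DC gain = 47/60 = 0.7833.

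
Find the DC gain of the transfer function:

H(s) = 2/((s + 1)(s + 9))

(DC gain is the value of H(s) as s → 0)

DC gain = H(0) = 2/(1 × 9) = 2/9 = 0.2222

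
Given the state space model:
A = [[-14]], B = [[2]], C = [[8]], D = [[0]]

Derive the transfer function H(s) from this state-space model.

(sI - A)⁻¹ = 1/(s + 14). H(s) = 8 × 2/(s + 14) + 0 = 16/(s + 14).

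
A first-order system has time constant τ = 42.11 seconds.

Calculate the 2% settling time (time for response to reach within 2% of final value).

For first-order system, 2% settling time ≈ 4τ = 4 × 42.11 = 168.44 s.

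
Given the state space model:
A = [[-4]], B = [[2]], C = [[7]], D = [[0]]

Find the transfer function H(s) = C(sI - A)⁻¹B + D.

(sI - A)⁻¹ = 1/(s + 4). H(s) = 7 × 2/(s + 4) + 0 = 14/(s + 4).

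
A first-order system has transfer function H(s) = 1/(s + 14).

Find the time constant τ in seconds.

For H(s) = 1/(s + 1/τ), the pole is at -1/τ = -14, so τ = 1/14 = 0.0714 s.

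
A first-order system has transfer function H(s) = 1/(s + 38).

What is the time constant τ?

For H(s) = 1/(s + 1/τ), the pole is at -1/τ = -38, so τ = 1/38 = 0.0263 s.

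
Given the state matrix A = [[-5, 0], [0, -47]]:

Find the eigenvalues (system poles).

For diagonal matrix, eigenvalues are diagonal entries: λ₁ = -5, λ₂ = -47.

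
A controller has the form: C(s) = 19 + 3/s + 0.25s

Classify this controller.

This is a Proportional-Integral-Derivative (PID) controller.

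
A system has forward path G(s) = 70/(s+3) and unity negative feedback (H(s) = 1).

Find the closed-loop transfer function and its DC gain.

T(s) = G/(1+GH) = [70/(s+3)] / [1 + 70/(s+3)] = 70/(s+3+70) = 70/(s+73). DC gain = 70/73 = 0.9589.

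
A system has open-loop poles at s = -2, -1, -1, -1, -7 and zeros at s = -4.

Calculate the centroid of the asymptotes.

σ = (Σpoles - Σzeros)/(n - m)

σ = (Σpoles - Σzeros)/(n - m) = (-12 - (-4))/(5 - 1) = -8/4 = -2.0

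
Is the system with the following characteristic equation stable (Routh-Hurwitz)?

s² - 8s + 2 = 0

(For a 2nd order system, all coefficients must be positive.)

Coefficients: 1, -8, 2. b=-8 not positive, so system is unstable.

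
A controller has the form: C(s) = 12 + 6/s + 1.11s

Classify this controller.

This is a Proportional-Integral-Derivative (PID) controller.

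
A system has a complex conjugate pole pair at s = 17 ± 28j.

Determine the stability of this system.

Real part of poles is 17 (> 0, right half-plane). Unstable.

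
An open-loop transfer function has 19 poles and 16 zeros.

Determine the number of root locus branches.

Root locus has n branches where n = number of poles = 19.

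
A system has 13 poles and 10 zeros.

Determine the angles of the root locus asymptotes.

n - m = 13 - 10 = 3. Angles: θk = (2k + 1)·180°/3 = 60°, 180°, 300°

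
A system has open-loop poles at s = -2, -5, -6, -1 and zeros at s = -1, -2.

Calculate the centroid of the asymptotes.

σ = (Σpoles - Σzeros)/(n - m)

σ = (Σpoles - Σzeros)/(n - m) = (-14 - (-3))/(4 - 2) = -11/2 = -5.5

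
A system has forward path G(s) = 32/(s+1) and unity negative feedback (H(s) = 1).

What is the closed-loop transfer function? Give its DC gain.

T(s) = G/(1+GH) = [32/(s+1)] / [1 + 32/(s+1)] = 32/(s+1+32) = 32/(s+33). DC gain = 32/33 = 0.9697.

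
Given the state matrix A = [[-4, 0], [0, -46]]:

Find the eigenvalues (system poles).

For diagonal matrix, eigenvalues are diagonal entries: λ₁ = -4, λ₂ = -46.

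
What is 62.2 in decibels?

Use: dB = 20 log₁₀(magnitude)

dB = 20 log₁₀(62.2) = 35.9 dB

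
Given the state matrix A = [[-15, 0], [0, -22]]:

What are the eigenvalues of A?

For diagonal matrix, eigenvalues are diagonal entries: λ₁ = -15, λ₂ = -22.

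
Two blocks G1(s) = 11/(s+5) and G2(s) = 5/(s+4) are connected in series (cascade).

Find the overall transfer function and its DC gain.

Series: multiply transfer functions. G_eq = 11/(s+5) × 5/(s+4) = 55/((s+5)(s+4)). DC gain = 55/(5×4) = 2.75.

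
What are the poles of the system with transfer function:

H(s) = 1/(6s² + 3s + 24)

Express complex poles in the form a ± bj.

Discriminant = 3² - 4×6×24 = 9 - 576 = -567 < 0, so the poles are a complex conjugate pair s = (-3 ± j√567)/(2×6). Real part = -3/(2×6) = -3/12 = -0.25; imaginary part = ±√567/(2×6) ≈ 1.9843. Poles: s = -0.25 ± 1.9843j.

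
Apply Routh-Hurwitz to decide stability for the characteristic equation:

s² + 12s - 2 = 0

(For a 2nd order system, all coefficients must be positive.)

Coefficients: 1, 12, -2. c=-2 not positive, so system is unstable.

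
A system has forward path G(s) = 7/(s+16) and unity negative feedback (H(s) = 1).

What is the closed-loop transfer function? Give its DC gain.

T(s) = G/(1+GH) = [7/(s+16)] / [1 + 7/(s+16)] = 7/(s+16+7) = 7/(s+23). DC gain = 7/23 = 0.3043.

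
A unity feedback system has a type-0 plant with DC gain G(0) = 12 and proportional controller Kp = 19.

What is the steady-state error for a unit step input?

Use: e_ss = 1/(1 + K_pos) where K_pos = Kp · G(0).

K_pos = Kp · G(0) = 19 × 12 = 228. e_ss = 1/(1 + 228) = 0.0044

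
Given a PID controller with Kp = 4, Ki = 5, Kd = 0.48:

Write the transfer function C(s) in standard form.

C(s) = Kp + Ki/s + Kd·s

Substituting values: C(s) = 4 + 5/s + 0.48s = (0.48s² + 4s + 5)/s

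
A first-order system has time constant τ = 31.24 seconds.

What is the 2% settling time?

For first-order system, 2% settling time ≈ 4τ = 4 × 31.24 = 124.96 s.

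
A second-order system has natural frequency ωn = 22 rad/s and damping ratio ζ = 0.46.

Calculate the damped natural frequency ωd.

ωd = ωn√(1 - ζ²) = 22√(1 - 0.46²) = 19.53 rad/s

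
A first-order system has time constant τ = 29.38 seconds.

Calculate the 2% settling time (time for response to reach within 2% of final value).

For first-order system, 2% settling time ≈ 4τ = 4 × 29.38 = 117.52 s.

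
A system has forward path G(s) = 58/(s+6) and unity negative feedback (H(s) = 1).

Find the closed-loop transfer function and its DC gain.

T(s) = G/(1+GH) = [58/(s+6)] / [1 + 58/(s+6)] = 58/(s+6+58) = 58/(s+64). DC gain = 58/64 = 0.90625.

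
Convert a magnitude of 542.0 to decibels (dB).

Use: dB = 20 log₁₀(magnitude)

dB = 20 log₁₀(542.0) = 54.7 dB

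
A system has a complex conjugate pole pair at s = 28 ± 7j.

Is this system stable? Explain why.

Real part of poles is 28 (> 0, right half-plane). Unstable.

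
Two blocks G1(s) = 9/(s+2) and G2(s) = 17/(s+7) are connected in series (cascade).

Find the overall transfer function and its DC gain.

Series: multiply transfer functions. G_eq = 9/(s+2) × 17/(s+7) = 153/((s+2)(s+7)). DC gain = 153/(2×7) = 10.9286.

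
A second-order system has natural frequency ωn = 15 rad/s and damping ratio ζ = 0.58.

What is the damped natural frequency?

ωd = ωn√(1 - ζ²) = 15√(1 - 0.58²) = 12.22 rad/s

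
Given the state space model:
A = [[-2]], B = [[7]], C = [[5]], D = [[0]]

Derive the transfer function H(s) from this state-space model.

(sI - A)⁻¹ = 1/(s + 2). H(s) = 5 × 7/(s + 2) + 0 = 35/(s + 2).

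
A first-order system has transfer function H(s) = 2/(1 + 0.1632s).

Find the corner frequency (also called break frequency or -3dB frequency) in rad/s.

Corner frequency = 1/τ = 1/0.1632 = 6.127 rad/s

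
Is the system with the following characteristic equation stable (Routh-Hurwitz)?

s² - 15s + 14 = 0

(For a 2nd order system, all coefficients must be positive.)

Coefficients: 1, -15, 14. b=-15 not positive, so system is unstable.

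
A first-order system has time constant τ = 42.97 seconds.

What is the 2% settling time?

For first-order system, 2% settling time ≈ 4τ = 4 × 42.97 = 171.88 s.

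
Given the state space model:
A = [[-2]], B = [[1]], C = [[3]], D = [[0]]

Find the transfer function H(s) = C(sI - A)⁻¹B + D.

(sI - A)⁻¹ = 1/(s + 2). H(s) = 3 × 1/(s + 2) + 0 = 3/(s + 2).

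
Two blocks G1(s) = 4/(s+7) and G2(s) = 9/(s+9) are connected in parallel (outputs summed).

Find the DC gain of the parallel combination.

Parallel: G_eq = G1 + G2. DC gain = G1(0) + G2(0) = 4/7 + 9/9 = 0.5714 + 1 = 1.5714.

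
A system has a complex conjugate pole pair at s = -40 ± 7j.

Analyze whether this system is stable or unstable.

Real part of poles is -40 (< 0, left half-plane). Stable.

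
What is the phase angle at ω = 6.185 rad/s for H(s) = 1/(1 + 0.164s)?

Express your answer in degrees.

Phase = -arctan(ωτ) = -arctan(6.185 × 0.164) = -45.4°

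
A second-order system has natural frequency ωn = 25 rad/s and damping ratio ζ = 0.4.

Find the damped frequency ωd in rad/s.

ωd = ωn√(1 - ζ²) = 25√(1 - 0.4²) = 22.91 rad/s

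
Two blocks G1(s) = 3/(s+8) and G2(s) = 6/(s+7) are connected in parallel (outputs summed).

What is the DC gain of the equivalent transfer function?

Parallel: G_eq = G1 + G2. DC gain = G1(0) + G2(0) = 3/8 + 6/7 = 0.375 + 0.8571 = 1.2321.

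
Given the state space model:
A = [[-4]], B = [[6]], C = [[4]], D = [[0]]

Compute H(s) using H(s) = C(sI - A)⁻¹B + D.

(sI - A)⁻¹ = 1/(s + 4). H(s) = 4 × 6/(s + 4) + 0 = 24/(s + 4).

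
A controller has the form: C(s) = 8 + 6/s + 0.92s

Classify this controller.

This is a Proportional-Integral-Derivative (PID) controller.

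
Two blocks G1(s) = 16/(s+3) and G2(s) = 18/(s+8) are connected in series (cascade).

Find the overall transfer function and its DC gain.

Series: multiply transfer functions. G_eq = 16/(s+3) × 18/(s+8) = 288/((s+3)(s+8)). DC gain = 288/(3×8) = 12.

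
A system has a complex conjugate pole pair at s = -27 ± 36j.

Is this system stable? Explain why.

Real part of poles is -27 (< 0, left half-plane). Stable.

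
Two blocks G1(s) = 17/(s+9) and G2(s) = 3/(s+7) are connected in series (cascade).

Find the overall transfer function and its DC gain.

Series: multiply transfer functions. G_eq = 17/(s+9) × 3/(s+7) = 51/((s+9)(s+7)). DC gain = 51/(9×7) = 0.8095.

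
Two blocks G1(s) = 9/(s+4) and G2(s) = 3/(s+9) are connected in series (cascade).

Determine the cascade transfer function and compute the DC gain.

Series: multiply transfer functions. G_eq = 9/(s+4) × 3/(s+9) = 27/((s+4)(s+9)). DC gain = 27/(4×9) = 0.75.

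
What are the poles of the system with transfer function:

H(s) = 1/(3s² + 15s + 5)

Discriminant = 15² - 4×3×5 = 225 - 60 = 165 > 0, so two distinct real poles. Using quadratic formula: s = (-15 ± √165)/(2×3) = (-15 ± √165)/6, with √165 ≈ 12.8452. s₁ ≈ -0.3591, s₂ ≈ -4.6409. Poles: s₁ = -0.3591, s₂ = -4.6409.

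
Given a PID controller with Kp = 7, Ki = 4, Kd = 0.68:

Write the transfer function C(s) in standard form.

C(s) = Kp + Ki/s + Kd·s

Substituting values: C(s) = 7 + 4/s + 0.68s = (0.68s² + 7s + 4)/s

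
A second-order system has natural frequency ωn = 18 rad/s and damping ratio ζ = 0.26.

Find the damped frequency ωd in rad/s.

ωd = ωn√(1 - ζ²) = 18√(1 - 0.26²) = 17.38 rad/s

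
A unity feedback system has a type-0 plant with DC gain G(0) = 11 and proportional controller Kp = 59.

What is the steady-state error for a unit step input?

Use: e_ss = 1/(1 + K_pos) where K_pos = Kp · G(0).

K_pos = Kp · G(0) = 59 × 11 = 649. e_ss = 1/(1 + 649) = 0.0015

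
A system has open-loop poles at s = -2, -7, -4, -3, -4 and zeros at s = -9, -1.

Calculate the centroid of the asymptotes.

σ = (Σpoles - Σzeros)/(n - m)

σ = (Σpoles - Σzeros)/(n - m) = (-20 - (-10))/(5 - 2) = -10/3 = -3.33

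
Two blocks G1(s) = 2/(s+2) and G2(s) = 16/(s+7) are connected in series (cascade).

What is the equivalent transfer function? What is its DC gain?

Series: multiply transfer functions. G_eq = 2/(s+2) × 16/(s+7) = 32/((s+2)(s+7)). DC gain = 32/(2×7) = 2.2857.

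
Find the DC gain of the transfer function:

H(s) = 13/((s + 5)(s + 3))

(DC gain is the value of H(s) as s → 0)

DC gain = H(0) = 13/(5 × 3) = 13/15 = 0.8667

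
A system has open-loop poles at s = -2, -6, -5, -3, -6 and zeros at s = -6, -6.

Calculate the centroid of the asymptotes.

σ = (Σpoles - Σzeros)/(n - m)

σ = (Σpoles - Σzeros)/(n - m) = (-22 - (-12))/(5 - 2) = -10/3 = -3.33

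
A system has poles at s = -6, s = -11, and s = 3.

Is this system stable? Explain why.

Pole(s) at s = 3 are not in the left half-plane. System is unstable.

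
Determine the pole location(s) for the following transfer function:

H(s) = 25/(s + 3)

Pole is where denominator = 0: s + 3 = 0, so s = -3.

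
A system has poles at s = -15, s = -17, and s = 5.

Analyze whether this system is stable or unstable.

Pole(s) at s = 5 are not in the left half-plane. System is unstable.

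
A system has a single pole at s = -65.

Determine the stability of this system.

Pole at s = -65 is in the left half-plane. Stable.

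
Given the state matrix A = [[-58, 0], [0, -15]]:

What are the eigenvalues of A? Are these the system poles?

For diagonal matrix, eigenvalues are diagonal entries: λ₁ = -58, λ₂ = -15. Eigenvalues of A = system poles.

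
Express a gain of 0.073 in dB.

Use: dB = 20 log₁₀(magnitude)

dB = 20 log₁₀(0.073) = -22.7 dB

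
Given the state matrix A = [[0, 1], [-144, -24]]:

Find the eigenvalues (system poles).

det(A - λI) = λ² - (-24)λ + 144 = (λ - (-12))(λ - (-12)). Eigenvalues: -12, -12.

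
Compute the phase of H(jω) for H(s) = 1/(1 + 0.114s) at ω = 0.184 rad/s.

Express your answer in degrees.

Phase = -arctan(ωτ) = -arctan(0.184 × 0.114) = -1.2°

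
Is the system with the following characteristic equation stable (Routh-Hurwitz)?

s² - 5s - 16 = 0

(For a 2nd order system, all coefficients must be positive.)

Coefficients: 1, -5, -16. b=-5, c=-16 not positive, so system is unstable.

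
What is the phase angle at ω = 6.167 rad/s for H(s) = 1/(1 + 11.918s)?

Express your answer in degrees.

Phase = -arctan(ωτ) = -arctan(6.167 × 11.918) = -89.2°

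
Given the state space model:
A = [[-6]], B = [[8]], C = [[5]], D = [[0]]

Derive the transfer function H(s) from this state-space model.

(sI - A)⁻¹ = 1/(s + 6). H(s) = 5 × 8/(s + 6) + 0 = 40/(s + 6).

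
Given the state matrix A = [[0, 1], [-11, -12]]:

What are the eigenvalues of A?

det(A - λI) = λ² - (-12)λ + 11 = (λ - (-1))(λ - (-11)). Eigenvalues: -1, -11.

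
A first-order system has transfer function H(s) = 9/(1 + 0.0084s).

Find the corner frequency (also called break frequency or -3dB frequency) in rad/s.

Corner frequency = 1/τ = 1/0.0084 = 119.048 rad/s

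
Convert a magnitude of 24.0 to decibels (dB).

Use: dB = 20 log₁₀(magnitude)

dB = 20 log₁₀(24.0) = 27.6 dB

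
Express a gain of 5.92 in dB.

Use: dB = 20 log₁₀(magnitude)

dB = 20 log₁₀(5.92) = 15.4 dB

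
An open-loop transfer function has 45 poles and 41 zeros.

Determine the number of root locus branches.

Root locus has n branches where n = number of poles = 45.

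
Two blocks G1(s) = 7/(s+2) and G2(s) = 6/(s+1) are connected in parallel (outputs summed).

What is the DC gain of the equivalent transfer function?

Parallel: G_eq = G1 + G2. DC gain = G1(0) + G2(0) = 7/2 + 6/1 = 3.5 + 6 = 9.5.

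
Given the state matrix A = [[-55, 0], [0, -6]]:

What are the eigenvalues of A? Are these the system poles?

For diagonal matrix, eigenvalues are diagonal entries: λ₁ = -55, λ₂ = -6. Eigenvalues of A = system poles.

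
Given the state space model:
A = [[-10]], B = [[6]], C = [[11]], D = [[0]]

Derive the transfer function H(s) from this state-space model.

(sI - A)⁻¹ = 1/(s + 10). H(s) = 11 × 6/(s + 10) + 0 = 66/(s + 10).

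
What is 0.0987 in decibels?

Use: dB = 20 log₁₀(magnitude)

dB = 20 log₁₀(0.0987) = -20.1 dB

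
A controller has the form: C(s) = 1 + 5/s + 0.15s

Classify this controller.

This is a Proportional-Integral-Derivative (PID) controller.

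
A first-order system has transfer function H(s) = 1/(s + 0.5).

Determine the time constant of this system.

For H(s) = 1/(s + 1/τ), the pole is at -1/τ = -0.5, so τ = 1/0.5 = 2 s.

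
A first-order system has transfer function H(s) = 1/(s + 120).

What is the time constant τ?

For H(s) = 1/(s + 1/τ), the pole is at -1/τ = -120, so τ = 1/120 = 0.0083 s.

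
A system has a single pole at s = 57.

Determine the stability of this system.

Pole at s = 57 is in the right half-plane. Unstable.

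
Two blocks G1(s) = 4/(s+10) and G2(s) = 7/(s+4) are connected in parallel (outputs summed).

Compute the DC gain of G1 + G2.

Parallel: G_eq = G1 + G2. DC gain = G1(0) + G2(0) = 4/10 + 7/4 = 0.4 + 1.75 = 2.15.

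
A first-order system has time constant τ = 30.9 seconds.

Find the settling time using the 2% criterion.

For first-order system, 2% settling time ≈ 4τ = 4 × 30.9 = 123.6 s.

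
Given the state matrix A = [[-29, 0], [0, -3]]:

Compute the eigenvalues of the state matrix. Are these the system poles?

For diagonal matrix, eigenvalues are diagonal entries: λ₁ = -29, λ₂ = -3. Eigenvalues of A = system poles.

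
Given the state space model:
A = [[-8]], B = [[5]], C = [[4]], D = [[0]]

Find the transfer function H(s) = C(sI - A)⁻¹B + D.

(sI - A)⁻¹ = 1/(s + 8). H(s) = 4 × 5/(s + 8) + 0 = 20/(s + 8).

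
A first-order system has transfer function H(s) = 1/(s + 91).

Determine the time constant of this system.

For H(s) = 1/(s + 1/τ), the pole is at -1/τ = -91, so τ = 1/91 = 0.0110 s.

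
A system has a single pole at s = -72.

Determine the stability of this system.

Pole at s = -72 is in the left half-plane. Stable.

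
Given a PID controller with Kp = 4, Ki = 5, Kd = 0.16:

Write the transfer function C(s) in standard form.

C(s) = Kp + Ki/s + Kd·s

Substituting values: C(s) = 4 + 5/s + 0.16s = (0.16s² + 4s + 5)/s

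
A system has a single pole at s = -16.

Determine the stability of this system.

Pole at s = -16 is in the left half-plane. Stable.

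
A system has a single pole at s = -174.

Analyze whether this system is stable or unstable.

Pole at s = -174 is in the left half-plane. Stable.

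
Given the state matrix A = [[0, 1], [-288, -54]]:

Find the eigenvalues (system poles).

det(A - λI) = λ² - (-54)λ + 288 = (λ - (-6))(λ - (-48)). Eigenvalues: -6, -48.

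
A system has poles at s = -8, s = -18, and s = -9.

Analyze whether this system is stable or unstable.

All poles are in the left half-plane. System is stable.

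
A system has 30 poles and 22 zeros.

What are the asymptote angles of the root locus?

n - m = 30 - 22 = 8. Angles: θk = (2k + 1)·180°/8 = 22.5°, 67.5°, 112.5°, 157.5°, 202.5°, 247.5°, 292.5°, 337.5°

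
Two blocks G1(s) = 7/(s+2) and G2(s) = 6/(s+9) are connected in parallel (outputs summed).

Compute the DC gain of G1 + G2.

Parallel: G_eq = G1 + G2. DC gain = G1(0) + G2(0) = 7/2 + 6/9 = 3.5 + 0.6667 = 4.1667.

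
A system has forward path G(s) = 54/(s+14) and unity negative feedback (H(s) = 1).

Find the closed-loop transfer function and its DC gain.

T(s) = G/(1+GH) = [54/(s+14)] / [1 + 54/(s+14)] = 54/(s+14+54) = 54/(s+68). DC gain = 54/68 = 0.7941.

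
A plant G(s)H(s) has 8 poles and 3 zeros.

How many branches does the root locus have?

Root locus has n branches where n = number of poles = 8.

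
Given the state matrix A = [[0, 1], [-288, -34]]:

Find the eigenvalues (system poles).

det(A - λI) = λ² - (-34)λ + 288 = (λ - (-18))(λ - (-16)). Eigenvalues: -18, -16.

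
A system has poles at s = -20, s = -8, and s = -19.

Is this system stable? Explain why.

All poles are in the left half-plane. System is stable.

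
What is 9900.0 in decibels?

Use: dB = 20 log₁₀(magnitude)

dB = 20 log₁₀(9900.0) = 79.9 dB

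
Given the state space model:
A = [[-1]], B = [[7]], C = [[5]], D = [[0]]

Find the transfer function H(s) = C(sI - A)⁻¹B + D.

(sI - A)⁻¹ = 1/(s + 1). H(s) = 5 × 7/(s + 1) + 0 = 35/(s + 1).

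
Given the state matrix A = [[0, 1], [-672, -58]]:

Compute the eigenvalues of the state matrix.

det(A - λI) = λ² - (-58)λ + 672 = (λ - (-42))(λ - (-16)). Eigenvalues: -42, -16.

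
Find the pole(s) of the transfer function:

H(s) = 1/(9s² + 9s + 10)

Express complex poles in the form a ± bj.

Discriminant = 9² - 4×9×10 = 81 - 360 = -279 < 0, so the poles are a complex conjugate pair s = (-9 ± j√279)/(2×9). Real part = -9/(2×9) = -9/18 = -0.5; imaginary part = ±√279/(2×9) ≈ 0.9280. Poles: s = -0.5 ± 0.9280j.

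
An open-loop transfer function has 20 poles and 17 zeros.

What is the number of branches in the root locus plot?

Root locus has n branches where n = number of poles = 20.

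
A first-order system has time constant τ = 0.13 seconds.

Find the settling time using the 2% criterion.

For first-order system, 2% settling time ≈ 4τ = 4 × 0.13 = 0.52 s.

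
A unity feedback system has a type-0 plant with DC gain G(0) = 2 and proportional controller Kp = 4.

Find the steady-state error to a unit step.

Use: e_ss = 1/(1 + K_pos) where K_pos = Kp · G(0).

K_pos = Kp · G(0) = 4 × 2 = 8. e_ss = 1/(1 + 8) = 0.1111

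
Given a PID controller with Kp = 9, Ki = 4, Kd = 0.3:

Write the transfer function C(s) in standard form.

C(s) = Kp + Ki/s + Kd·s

Substituting values: C(s) = 9 + 4/s + 0.3s = (0.3s² + 9s + 4)/s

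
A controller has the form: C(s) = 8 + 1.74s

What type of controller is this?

This is a Proportional-Derivative (PD) controller.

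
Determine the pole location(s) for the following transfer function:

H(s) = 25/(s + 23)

Pole is where denominator = 0: s + 23 = 0, so s = -23.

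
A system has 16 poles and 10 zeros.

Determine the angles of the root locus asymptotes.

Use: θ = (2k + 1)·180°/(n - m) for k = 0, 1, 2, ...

n - m = 16 - 10 = 6. Angles: θk = (2k + 1)·180°/6 = 30°, 90°, 150°, 210°, 270°, 330°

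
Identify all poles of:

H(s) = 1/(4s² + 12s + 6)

Discriminant = 12² - 4×4×6 = 144 - 96 = 48 > 0, so two distinct real poles. Using quadratic formula: s = (-12 ± √48)/(2×4) = (-12 ± √48)/8, with √48 ≈ 6.9282. s₁ ≈ -0.6340, s₂ ≈ -2.3660. Poles: s₁ = -0.6340, s₂ = -2.3660.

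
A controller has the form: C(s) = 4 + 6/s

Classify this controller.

This is a Proportional-Integral (PI) controller.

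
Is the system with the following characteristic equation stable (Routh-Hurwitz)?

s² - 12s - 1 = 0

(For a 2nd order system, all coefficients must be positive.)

Coefficients: 1, -12, -1. b=-12, c=-1 not positive, so system is unstable.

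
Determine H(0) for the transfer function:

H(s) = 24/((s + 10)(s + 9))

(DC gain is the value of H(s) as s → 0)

DC gain = H(0) = 24/(10 × 9) = 24/90 = 0.2667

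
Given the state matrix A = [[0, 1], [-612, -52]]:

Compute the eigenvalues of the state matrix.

det(A - λI) = λ² - (-52)λ + 612 = (λ - (-34))(λ - (-18)). Eigenvalues: -34, -18.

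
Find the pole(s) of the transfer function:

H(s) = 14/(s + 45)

Pole is where denominator = 0: s + 45 = 0, so s = -45.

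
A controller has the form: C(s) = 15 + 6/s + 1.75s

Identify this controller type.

This is a Proportional-Integral-Derivative (PID) controller.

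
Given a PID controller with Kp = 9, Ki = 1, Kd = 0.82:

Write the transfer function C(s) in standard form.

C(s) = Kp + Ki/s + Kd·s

Substituting values: C(s) = 9 + 1/s + 0.82s = (0.82s² + 9s + 1)/s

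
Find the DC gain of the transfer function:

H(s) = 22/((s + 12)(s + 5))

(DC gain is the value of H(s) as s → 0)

DC gain = H(0) = 22/(12 × 5) = 22/60 = 0.3667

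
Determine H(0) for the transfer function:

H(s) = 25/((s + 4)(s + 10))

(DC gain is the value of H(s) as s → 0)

DC gain = H(0) = 25/(4 × 10) = 25/40 = 0.625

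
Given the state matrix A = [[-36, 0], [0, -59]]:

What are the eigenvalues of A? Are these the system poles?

For diagonal matrix, eigenvalues are diagonal entries: λ₁ = -36, λ₂ = -59. Eigenvalues of A = system poles.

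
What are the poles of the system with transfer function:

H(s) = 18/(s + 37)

Pole is where denominator = 0: s + 37 = 0, so s = -37.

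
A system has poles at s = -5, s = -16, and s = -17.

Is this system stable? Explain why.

All poles are in the left half-plane. System is stable.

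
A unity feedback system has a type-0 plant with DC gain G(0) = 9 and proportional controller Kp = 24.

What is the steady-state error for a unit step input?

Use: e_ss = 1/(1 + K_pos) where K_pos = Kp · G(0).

K_pos = Kp · G(0) = 24 × 9 = 216. e_ss = 1/(1 + 216) = 0.0046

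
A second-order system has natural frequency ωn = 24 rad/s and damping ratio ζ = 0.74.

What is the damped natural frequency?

ωd = ωn√(1 - ζ²) = 24√(1 - 0.74²) = 16.14 rad/s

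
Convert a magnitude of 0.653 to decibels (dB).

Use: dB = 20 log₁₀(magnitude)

dB = 20 log₁₀(0.653) = -3.7 dB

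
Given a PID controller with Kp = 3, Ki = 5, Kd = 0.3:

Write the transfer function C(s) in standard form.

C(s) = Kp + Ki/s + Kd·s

Substituting values: C(s) = 3 + 5/s + 0.3s = (0.3s² + 3s + 5)/s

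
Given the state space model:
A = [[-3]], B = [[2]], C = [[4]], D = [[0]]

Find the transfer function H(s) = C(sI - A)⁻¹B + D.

(sI - A)⁻¹ = 1/(s + 3). H(s) = 4 × 2/(s + 3) + 0 = 8/(s + 3).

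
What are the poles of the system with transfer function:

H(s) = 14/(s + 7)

Pole is where denominator = 0: s + 7 = 0, so s = -7.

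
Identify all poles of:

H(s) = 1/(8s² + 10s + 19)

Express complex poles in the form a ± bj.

Discriminant = 10² - 4×8×19 = 100 - 608 = -508 < 0, so the poles are a complex conjugate pair s = (-10 ± j√508)/(2×8). Real part = -10/(2×8) = -10/16 = -0.625; imaginary part = ±√508/(2×8) ≈ 1.4087. Poles: s = -0.625 ± 1.4087j.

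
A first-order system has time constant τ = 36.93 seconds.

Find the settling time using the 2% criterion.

For first-order system, 2% settling time ≈ 4τ = 4 × 36.93 = 147.72 s.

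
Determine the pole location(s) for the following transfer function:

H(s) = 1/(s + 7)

Pole is where denominator = 0: s + 7 = 0, so s = -7.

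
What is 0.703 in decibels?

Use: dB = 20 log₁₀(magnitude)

dB = 20 log₁₀(0.703) = -3.1 dB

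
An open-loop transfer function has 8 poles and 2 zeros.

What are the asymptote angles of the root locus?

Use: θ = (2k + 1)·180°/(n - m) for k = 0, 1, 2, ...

n - m = 8 - 2 = 6. Angles: θk = (2k + 1)·180°/6 = 30°, 90°, 150°, 210°, 270°, 330°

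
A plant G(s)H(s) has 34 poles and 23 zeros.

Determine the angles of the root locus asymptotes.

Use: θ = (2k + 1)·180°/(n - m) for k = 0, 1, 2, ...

n - m = 34 - 23 = 11. Angles: θk = (2k + 1)·180°/11 = 16.36°, 49.09°, 81.82°, 114.55°, 147.27°, 180°, 212.73°, 245.45°, 278.18°, 310.91°, 343.64°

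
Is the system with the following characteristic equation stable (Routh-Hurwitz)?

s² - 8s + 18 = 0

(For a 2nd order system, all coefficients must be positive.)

Coefficients: 1, -8, 18. b=-8 not positive, so system is unstable.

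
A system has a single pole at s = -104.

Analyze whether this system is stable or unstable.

Pole at s = -104 is in the left half-plane. Stable.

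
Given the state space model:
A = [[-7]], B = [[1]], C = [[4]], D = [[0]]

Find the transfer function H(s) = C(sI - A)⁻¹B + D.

(sI - A)⁻¹ = 1/(s + 7). H(s) = 4 × 1/(s + 7) + 0 = 4/(s + 7).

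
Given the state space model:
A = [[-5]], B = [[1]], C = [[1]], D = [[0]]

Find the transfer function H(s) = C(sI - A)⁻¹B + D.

(sI - A)⁻¹ = 1/(s + 5). H(s) = 1 × 1/(s + 5) + 0 = 1/(s + 5).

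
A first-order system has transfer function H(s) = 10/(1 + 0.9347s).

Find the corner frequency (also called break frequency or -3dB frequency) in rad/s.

Corner frequency = 1/τ = 1/0.9347 = 1.07 rad/s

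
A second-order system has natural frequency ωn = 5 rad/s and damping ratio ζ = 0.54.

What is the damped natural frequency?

ωd = ωn√(1 - ζ²) = 5√(1 - 0.54²) = 4.21 rad/s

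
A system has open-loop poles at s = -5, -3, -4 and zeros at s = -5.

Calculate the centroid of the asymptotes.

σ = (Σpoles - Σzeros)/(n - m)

σ = (Σpoles - Σzeros)/(n - m) = (-12 - (-5))/(3 - 1) = -7/2 = -3.5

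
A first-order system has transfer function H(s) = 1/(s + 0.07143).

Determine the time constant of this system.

For H(s) = 1/(s + 1/τ), the pole is at -1/τ = -0.07143, so τ = 1/0.07143 = 14 s.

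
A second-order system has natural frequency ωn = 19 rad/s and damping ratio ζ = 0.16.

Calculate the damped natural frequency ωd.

ωd = ωn√(1 - ζ²) = 19√(1 - 0.16²) = 18.76 rad/s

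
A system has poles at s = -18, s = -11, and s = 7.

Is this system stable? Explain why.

Pole(s) at s = 7 are not in the left half-plane. System is unstable.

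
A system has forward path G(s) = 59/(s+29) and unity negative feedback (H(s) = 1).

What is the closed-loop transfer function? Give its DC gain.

T(s) = G/(1+GH) = [59/(s+29)] / [1 + 59/(s+29)] = 59/(s+29+59) = 59/(s+88). DC gain = 59/88 = 0.6705.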